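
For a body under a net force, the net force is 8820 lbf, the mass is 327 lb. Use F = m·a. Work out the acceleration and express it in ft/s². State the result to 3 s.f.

868 ft/s²

From Newton's second law: a = F/m.
F = 8820 lbf = 39233 N; m = 327 lb = 148.3 kg.
a = 264.5 m/s²
264.5 m/s² × (1 ft/s² / 0.3048 m/s²) = 867.8 ft/s²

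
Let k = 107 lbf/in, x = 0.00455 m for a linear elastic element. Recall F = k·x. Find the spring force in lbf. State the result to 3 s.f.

19.2 lbf

From Hooke's law: F = kx.
k = 107 lbf/in = 18739 N/m; x = 0.00455 m.
F = 85.26 N
85.26 N × (1 lbf / 4.448 N) = 19.17 lbf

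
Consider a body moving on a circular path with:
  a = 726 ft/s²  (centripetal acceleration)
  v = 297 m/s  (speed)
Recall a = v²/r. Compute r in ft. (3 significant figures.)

Solving a = v²/r for r: r = v²/a.
a = 726 ft/s² = 221.3 m/s²; v = 297 m/s.
r = 398.6 m
398.6 m × (1 ft / 0.3048 m) = 1308 ft

1310 ft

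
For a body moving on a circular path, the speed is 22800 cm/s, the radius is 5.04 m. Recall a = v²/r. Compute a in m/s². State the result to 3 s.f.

10300 m/s²

a is given directly by: a = v²/r.
v = 22800 cm/s = 228.0 m/s; r = 5.04 m.
a = 10314 m/s²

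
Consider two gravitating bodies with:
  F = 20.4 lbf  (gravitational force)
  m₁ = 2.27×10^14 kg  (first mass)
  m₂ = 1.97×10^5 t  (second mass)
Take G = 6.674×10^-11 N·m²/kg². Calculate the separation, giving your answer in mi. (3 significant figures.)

Rearranging F = G·m₁·m₂/r² for r: r = √(G·m₁m₂/F).
F = 20.4 lbf = 90.74 N; m₁ = 2.27×10^14 kg; m₂ = 1.97×10^5 t = 1.970×10^8 kg; G = 6.674×10^-11 N·m²/kg².
r = 1.814×10^5 m
1.814×10^5 m × (1 mi / 1609 m) = 112.7 mi

113 mi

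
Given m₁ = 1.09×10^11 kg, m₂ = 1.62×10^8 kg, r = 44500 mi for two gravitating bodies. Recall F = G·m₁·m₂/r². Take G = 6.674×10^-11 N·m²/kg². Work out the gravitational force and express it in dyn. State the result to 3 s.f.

0.0230 dyn

F is given directly by: F = Gm₁m₂/r².
m₁ = 1.09×10^11 kg; m₂ = 1.62×10^8 kg; r = 44500 mi = 7.162×10^7 m; G = 6.674×10^-11 N·m²/kg².
F = 2.298×10^-7 N
2.298×10^-7 N × (1 dyn / 1.000×10^-5 N) = 0.02298 dyn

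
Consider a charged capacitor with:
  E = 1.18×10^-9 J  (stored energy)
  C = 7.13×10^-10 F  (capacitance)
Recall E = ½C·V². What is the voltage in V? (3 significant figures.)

1.82 V

Rearranging: V = √(2E/C).
E = 1.18×10^-9 J; C = 7.13×10^-10 F.
V = 1.819 V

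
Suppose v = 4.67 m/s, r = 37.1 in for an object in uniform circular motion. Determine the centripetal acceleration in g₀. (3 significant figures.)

2.36 g₀

a is given directly by: a = v²/r.
v = 4.67 m/s; r = 37.1 in = 0.9423 m.
a = 23.14 m/s²
23.14 m/s² × (1 g₀ / 9.807 m/s²) = 2.360 g₀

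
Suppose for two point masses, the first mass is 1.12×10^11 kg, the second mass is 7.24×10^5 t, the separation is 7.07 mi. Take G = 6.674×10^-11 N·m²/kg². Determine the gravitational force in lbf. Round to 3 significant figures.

9.40 lbf

Directly: F = Gm₁m₂/r².
m₁ = 1.12×10^11 kg; m₂ = 7.24×10^5 t = 7.240×10^8 kg; r = 7.07 mi = 11378 m; G = 6.674×10^-11 N·m²/kg².
F = 41.80 N
41.80 N × (1 lbf / 4.448 N) = 9.398 lbf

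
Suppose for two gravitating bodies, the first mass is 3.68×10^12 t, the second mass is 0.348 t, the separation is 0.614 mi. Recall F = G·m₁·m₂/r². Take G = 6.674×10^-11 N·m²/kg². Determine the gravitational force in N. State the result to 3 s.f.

87.5 N

From Newton's law of gravitation: F = Gm₁m₂/r².
m₁ = 3.68×10^12 t = 3.680×10^15 kg; m₂ = 0.348 t = 348.0 kg; r = 0.614 mi = 988.1 m; G = 6.674×10^-11 N·m²/kg².
F = 87.53 N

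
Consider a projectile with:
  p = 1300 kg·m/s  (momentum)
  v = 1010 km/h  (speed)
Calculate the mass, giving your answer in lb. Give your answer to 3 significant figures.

Rearranging: m = p/v.
p = 1300 kg·m/s; v = 1010 km/h = 280.6 m/s.
m = 4.634 kg
4.634 kg × (1 lb / 0.4536 kg) = 10.22 lb

10.2 lb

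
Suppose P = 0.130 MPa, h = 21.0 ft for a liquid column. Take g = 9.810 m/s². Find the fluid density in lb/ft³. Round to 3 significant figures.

129 lb/ft³

Rearranging: ρ = P/(g·h).
P = 0.130 MPa = 1.300×10^5 Pa; h = 21.0 ft = 6.401 m; g = 9.810 m/s².
ρ = 2070 kg/m³
2070 kg/m³ × (1 lb/ft³ / 16.02 kg/m³) = 129.2 lb/ft³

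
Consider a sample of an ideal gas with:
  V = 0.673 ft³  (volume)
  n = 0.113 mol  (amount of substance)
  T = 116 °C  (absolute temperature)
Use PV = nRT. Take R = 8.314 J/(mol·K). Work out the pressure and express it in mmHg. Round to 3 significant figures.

Directly: P = nRT/V.
V = 0.673 ft³ = 0.01906 m³; n = 0.113 mol; T = 116 °C = 389.1 K; R = 8.314 J/(mol·K).
P = 19184 Pa
19184 Pa × (1 mmHg / 133.3 Pa) = 143.9 mmHg

144 mmHg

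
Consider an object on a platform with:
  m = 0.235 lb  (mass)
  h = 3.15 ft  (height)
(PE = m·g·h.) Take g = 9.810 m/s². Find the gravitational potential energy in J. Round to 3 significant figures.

PE is given directly by: PE = mgh.
m = 0.235 lb = 0.1066 kg; h = 3.15 ft = 0.9601 m; g = 9.810 m/s².
PE = 1.004 J  (the unit combination reduces to kg·m²/s² = J)

1.00 J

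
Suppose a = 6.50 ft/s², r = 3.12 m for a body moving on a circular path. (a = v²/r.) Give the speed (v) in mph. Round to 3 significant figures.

Solving a = v²/r for v: v = √(a·r).
a = 6.50 ft/s² = 1.981 m/s²; r = 3.12 m.
v = 2.486 m/s
2.486 m/s × (1 mph / 0.4470 m/s) = 5.562 mph

5.56 mph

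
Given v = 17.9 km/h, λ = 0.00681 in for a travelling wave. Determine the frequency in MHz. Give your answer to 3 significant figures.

0.0287 MHz

Rearranging v = f·λ for f: f = v/λ.
v = 17.9 km/h = 4.972 m/s; λ = 0.00681 in = 1.730×10^-4 m.
f = 28745 Hz
28745 Hz × (1 MHz / 1.000×10^6 Hz) = 0.02875 MHz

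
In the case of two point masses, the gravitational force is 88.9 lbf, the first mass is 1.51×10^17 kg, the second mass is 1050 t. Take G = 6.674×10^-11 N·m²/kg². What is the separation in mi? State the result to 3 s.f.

From Newton's law of gravitation: r = √(G·m₁m₂/F).
F = 88.9 lbf = 395.4 N; m₁ = 1.51×10^17 kg; m₂ = 1050 t = 1.050×10^6 kg; G = 6.674×10^-11 N·m²/kg².
r = 1.636×10^5 m
1.636×10^5 m × (1 mi / 1609 m) = 101.6 mi

102 mi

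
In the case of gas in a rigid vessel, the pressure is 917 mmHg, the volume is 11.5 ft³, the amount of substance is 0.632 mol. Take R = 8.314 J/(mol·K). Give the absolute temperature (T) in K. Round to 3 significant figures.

Rearranging: T = PV/(nR).
P = 917 mmHg = 1.223×10^5 Pa; V = 11.5 ft³ = 0.3256 m³; n = 0.632 mol; R = 8.314 J/(mol·K).
T = 7577 K

7580 K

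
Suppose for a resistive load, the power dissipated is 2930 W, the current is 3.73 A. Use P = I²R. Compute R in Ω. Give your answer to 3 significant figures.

211 Ω

Solving P = I²R for R: R = P/I².
P = 2930 W; I = 3.73 A.
R = 210.6 Ω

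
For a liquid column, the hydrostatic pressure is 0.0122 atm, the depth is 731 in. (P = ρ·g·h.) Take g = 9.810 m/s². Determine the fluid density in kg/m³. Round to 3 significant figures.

Rearranging: ρ = P/(g·h).
P = 0.0122 atm = 1236 Pa; h = 731 in = 18.57 m; g = 9.810 m/s².
ρ = 6.787 kg/m³

6.79 kg/m³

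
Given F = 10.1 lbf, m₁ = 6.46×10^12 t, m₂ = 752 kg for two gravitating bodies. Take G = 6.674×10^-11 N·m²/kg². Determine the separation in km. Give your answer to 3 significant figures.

Rearranging F = G·m₁·m₂/r² for r: r = √(G·m₁m₂/F).
F = 10.1 lbf = 44.93 N; m₁ = 6.46×10^12 t = 6.460×10^15 kg; m₂ = 752 kg; G = 6.674×10^-11 N·m²/kg².
r = 2686 m
2686 m × (1 km / 1000 m) = 2.686 km

2.69 km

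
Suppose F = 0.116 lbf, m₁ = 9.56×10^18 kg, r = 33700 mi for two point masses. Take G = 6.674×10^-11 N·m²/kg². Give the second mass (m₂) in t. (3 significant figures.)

2380 t

From Newton's law of gravitation: m₂ = F·r²/(G·m₁).
F = 0.116 lbf = 0.5160 N; m₁ = 9.56×10^18 kg; r = 33700 mi = 5.423×10^7 m; G = 6.674×10^-11 N·m²/kg².
m₂ = 2.379×10^6 kg
2.379×10^6 kg × (1 t / 1000 kg) = 2379 t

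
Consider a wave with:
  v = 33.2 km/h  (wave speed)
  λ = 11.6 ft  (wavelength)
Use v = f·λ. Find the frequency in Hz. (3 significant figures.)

Rearranging: f = v/λ.
v = 33.2 km/h = 9.222 m/s; λ = 11.6 ft = 3.536 m.
f = 2.608 Hz

2.61 Hz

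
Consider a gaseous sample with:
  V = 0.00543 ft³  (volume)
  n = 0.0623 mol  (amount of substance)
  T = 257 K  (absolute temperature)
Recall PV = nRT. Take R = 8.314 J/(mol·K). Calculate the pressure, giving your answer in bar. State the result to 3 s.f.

8.66 bar

P is given directly by: P = nRT/V.
V = 0.00543 ft³ = 1.538×10^-4 m³; n = 0.0623 mol; T = 257 K; R = 8.314 J/(mol·K).
P = 8.657×10^5 Pa
8.657×10^5 Pa × (1 bar / 1.000×10^5 Pa) = 8.657 bar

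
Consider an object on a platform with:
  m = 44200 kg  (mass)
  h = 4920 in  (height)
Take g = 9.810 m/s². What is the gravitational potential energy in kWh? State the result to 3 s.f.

15.1 kWh

Directly: PE = mgh.
m = 44200 kg; h = 4920 in = 125.0 m; g = 9.810 m/s².
PE = 5.419×10^7 J
5.419×10^7 J × (1 kWh / 3.600×10^6 J) = 15.05 kWh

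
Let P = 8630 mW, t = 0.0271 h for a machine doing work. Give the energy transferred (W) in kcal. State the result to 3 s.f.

Rearranging P = W/t for W: W = P·t.
P = 8630 mW = 8.630 W; t = 0.0271 h = 97.56 s.
W = 841.9 J
841.9 J × (1 kcal / 4184 J) = 0.2012 kcal

0.201 kcal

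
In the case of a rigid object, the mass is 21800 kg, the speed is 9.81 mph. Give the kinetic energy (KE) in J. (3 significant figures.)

KE is given directly by: KE = ½mv².
m = 21800 kg; v = 9.81 mph = 4.385 m/s.
KE = 2.096×10^5 J

2.10×10^5 J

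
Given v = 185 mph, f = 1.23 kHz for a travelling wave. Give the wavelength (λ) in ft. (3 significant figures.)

Solving v = f·λ for λ: λ = v/f.
v = 185 mph = 82.70 m/s; f = 1.23 kHz = 1230 Hz.
λ = 0.06724 m
0.06724 m × (1 ft / 0.3048 m) = 0.2206 ft

0.221 ft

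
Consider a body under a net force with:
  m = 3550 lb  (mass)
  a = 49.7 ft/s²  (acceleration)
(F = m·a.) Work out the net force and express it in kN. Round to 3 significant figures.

F is given directly by: F = m·a.
m = 3550 lb = 1610 kg; a = 49.7 ft/s² = 15.15 m/s².
F = 24393 N
24393 N × (1 kN / 1000 N) = 24.39 kN

24.4 kN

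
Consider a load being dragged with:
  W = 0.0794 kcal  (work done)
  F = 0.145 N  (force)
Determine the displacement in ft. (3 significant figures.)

Solving W = F·d for d: d = W/F.
W = 0.0794 kcal = 332.2 J; F = 0.145 N.
d = 2291 m
2291 m × (1 ft / 0.3048 m) = 7517 ft

7520 ft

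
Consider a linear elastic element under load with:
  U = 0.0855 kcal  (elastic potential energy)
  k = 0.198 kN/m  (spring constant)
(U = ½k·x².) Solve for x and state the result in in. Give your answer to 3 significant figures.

74.8 in

Rearranging: x = √(2U/k).
U = 0.0855 kcal = 357.7 J; k = 0.198 kN/m = 198.0 N/m.
x = 1.901 m
1.901 m × (1 in / 0.02540 m) = 74.84 in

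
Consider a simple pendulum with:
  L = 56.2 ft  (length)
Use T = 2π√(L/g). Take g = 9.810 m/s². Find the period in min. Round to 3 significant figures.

T is given directly by: T = 2π√(L/g).
L = 56.2 ft = 17.13 m; g = 9.810 m/s².
T = 8.303 s
8.303 s × (1 min / 60.00 s) = 0.1384 min

0.138 min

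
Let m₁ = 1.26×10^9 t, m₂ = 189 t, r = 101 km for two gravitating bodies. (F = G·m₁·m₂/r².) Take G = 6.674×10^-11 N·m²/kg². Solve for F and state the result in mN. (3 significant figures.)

1.56 mN

Directly: F = Gm₁m₂/r².
m₁ = 1.26×10^9 t = 1.260×10^12 kg; m₂ = 189 t = 1.890×10^5 kg; r = 101 km = 1.010×10^5 m; G = 6.674×10^-11 N·m²/kg².
F = 0.001558 N
0.001558 N × (1 mN / 0.001000 N) = 1.558 mN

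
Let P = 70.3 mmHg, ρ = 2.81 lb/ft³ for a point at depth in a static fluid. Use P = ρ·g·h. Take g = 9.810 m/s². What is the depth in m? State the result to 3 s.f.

21.2 m

Rearranging: h = P/(ρ·g).
P = 70.3 mmHg = 9373 Pa; ρ = 2.81 lb/ft³ = 45.01 kg/m³; g = 9.810 m/s².
h = 21.23 m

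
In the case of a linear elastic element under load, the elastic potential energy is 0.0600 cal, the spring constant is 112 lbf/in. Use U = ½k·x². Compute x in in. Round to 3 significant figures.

0.199 in

Rearranging: x = √(2U/k).
U = 0.0600 cal = 0.2510 J; k = 112 lbf/in = 19614 N/m.
x = 0.005059 m
0.005059 m × (1 in / 0.02540 m) = 0.1992 in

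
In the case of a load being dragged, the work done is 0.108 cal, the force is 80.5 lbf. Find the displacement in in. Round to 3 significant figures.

Rearranging: d = W/F.
W = 0.108 cal = 0.4519 J; F = 80.5 lbf = 358.1 N.
d = 0.001262 m
0.001262 m × (1 in / 0.02540 m) = 0.04968 in

0.0497 in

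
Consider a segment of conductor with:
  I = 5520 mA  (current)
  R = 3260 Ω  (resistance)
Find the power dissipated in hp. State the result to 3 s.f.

P is given directly by: P = I²R.
I = 5520 mA = 5.520 A; R = 3260 Ω.
P = 99334 W
99334 W × (1 hp / 745.7 W) = 133.2 hp

133 hp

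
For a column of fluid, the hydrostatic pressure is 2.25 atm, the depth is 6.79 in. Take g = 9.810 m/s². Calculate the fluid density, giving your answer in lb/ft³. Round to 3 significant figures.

8410 lb/ft³

Rearranging P = ρ·g·h for ρ: ρ = P/(g·h).
P = 2.25 atm = 2.280×10^5 Pa; h = 6.79 in = 0.1725 m; g = 9.810 m/s².
ρ = 1.347×10^5 kg/m³
1.347×10^5 kg/m³ × (1 lb/ft³ / 16.02 kg/m³) = 8412 lb/ft³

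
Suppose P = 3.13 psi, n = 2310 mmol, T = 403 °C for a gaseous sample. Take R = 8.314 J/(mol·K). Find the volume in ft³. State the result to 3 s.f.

Rearranging PV = nRT for V: V = nRT/P.
P = 3.13 psi = 21581 Pa; n = 2310 mmol = 2.310 mol; T = 403 °C = 676.1 K; R = 8.314 J/(mol·K).
V = 0.6017 m³
0.6017 m³ × (1 ft³ / 0.02832 m³) = 21.25 ft³

21.2 ft³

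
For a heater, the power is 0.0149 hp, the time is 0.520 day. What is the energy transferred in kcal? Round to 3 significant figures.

119 kcal

Rearranging P = W/t for W: W = P·t.
P = 0.0149 hp = 11.11 W; t = 0.520 day = 44928 s.
W = 4.992×10^5 J
4.992×10^5 J × (1 kcal / 4184 J) = 119.3 kcal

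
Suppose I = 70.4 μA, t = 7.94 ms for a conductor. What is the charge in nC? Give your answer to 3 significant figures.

559 nC

Directly: q = It.
I = 70.4 μA = 7.040×10^-5 A; t = 7.94 ms = 0.007940 s.
q = 5.590×10^-7 C  (the unit combination reduces to A·s = C)
5.590×10^-7 C × (1 nC / 1.000×10^-9 C) = 559.0 nC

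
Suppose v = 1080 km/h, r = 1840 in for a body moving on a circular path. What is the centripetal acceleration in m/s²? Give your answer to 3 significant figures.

Directly: a = v²/r.
v = 1080 km/h = 300.0 m/s; r = 1840 in = 46.74 m.
a = 1926 m/s²

1930 m/s²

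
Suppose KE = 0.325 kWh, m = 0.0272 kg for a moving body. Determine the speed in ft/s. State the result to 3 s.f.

30400 ft/s

Solving KE = ½mv² for v: v = √(2·KE/m).
KE = 0.325 kWh = 1.170×10^6 J; m = 0.0272 kg.
v = 9275 m/s
9275 m/s × (1 ft/s / 0.3048 m/s) = 30430 ft/s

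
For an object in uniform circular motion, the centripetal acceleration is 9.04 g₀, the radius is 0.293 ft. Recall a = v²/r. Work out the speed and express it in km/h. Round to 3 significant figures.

Solving a = v²/r for v: v = √(a·r).
a = 9.04 g₀ = 88.65 m/s²; r = 0.293 ft = 0.08931 m.
v = 2.814 m/s
2.814 m/s × (1 km/h / 0.2778 m/s) = 10.13 km/h

10.1 km/h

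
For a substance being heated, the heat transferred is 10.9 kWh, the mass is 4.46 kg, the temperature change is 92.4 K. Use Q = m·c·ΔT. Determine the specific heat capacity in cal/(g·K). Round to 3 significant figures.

22.8 cal/(g·K)

Rearranging: c = Q/(m·ΔT).
Q = 10.9 kWh = 3.924×10^7 J; m = 4.46 kg; ΔT = 92.4 K.
c = 95219 J/(kg·K)
95219 J/(kg·K) × (1 cal/(g·K) / 4184 J/(kg·K)) = 22.76 cal/(g·K)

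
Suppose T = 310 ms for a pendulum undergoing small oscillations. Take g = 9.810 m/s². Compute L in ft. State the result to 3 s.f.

0.0783 ft

Rearranging T = 2π√(L/g) for L: L = g·(T/2π)².
T = 310 ms = 0.3100 s; g = 9.810 m/s².
L = 0.02388 m
0.02388 m × (1 ft / 0.3048 m) = 0.07835 ft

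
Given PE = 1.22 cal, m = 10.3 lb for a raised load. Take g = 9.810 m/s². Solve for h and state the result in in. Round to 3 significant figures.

Rearranging PE = m·g·h for h: h = PE/(m·g).
PE = 1.22 cal = 5.104 J; m = 10.3 lb = 4.672 kg; g = 9.810 m/s².
h = 0.1114 m
0.1114 m × (1 in / 0.02540 m) = 4.385 in

4.38 in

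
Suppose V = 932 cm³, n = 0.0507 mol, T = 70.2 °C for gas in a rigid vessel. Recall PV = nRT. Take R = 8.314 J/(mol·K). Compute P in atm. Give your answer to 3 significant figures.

Directly: P = nRT/V.
V = 932 cm³ = 9.320×10^-4 m³; n = 0.0507 mol; T = 70.2 °C = 343.3 K; R = 8.314 J/(mol·K).
P = 1.553×10^5 Pa  (the unit combination reduces to kg/(m·s²) = Pa)
1.553×10^5 Pa × (1 atm / 1.013×10^5 Pa) = 1.533 atm

1.53 atm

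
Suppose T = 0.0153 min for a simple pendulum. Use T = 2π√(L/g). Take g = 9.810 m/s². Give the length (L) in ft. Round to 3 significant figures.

Rearranging T = 2π√(L/g) for L: L = g·(T/2π)².
T = 0.0153 min = 0.9180 s; g = 9.810 m/s².
L = 0.2094 m
0.2094 m × (1 ft / 0.3048 m) = 0.6870 ft

0.687 ft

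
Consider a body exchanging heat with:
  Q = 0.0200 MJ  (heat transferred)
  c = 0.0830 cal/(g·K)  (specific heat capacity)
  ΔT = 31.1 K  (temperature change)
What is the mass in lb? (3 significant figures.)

4.08 lb

Rearranging: m = Q/(c·ΔT).
Q = 0.0200 MJ = 20000 J; c = 0.0830 cal/(g·K) = 347.3 J/(kg·K); ΔT = 31.1 K.
m = 1.852 kg
1.852 kg × (1 lb / 0.4536 kg) = 4.083 lb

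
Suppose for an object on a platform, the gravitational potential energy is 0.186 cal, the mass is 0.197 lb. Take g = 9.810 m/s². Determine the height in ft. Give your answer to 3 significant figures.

2.91 ft

Rearranging PE = m·g·h for h: h = PE/(m·g).
PE = 0.186 cal = 0.7782 J; m = 0.197 lb = 0.08936 kg; g = 9.810 m/s².
h = 0.8878 m
0.8878 m × (1 ft / 0.3048 m) = 2.913 ft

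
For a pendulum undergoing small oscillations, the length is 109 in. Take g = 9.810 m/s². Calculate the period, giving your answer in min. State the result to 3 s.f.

T is given directly by: T = 2π√(L/g).
L = 109 in = 2.769 m; g = 9.810 m/s².
T = 3.338 s
3.338 s × (1 min / 60.00 s) = 0.05563 min

0.0556 min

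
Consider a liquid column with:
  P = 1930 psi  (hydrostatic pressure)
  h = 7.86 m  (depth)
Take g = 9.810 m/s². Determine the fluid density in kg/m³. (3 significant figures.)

Rearranging: ρ = P/(g·h).
P = 1930 psi = 1.331×10^7 Pa; h = 7.86 m; g = 9.810 m/s².
ρ = 1.726×10^5 kg/m³

1.73×10^5 kg/m³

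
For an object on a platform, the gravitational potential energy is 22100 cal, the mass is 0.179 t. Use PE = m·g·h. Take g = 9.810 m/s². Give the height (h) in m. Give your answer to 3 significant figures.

52.7 m

Solving PE = m·g·h for h: h = PE/(m·g).
PE = 22100 cal = 92466 J; m = 0.179 t = 179.0 kg; g = 9.810 m/s².
h = 52.66 m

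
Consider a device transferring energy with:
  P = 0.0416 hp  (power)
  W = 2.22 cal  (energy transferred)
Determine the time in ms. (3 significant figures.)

Rearranging P = W/t for t: t = W/P.
P = 0.0416 hp = 31.02 W; W = 2.22 cal = 9.288 J.
t = 0.2994 s
0.2994 s × (1 ms / 0.001000 s) = 299.4 ms

299 ms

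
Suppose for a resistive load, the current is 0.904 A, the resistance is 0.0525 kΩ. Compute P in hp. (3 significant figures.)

Directly: P = I²R.
I = 0.904 A; R = 0.0525 kΩ = 52.50 Ω.
P = 42.90 W
42.90 W × (1 hp / 745.7 W) = 0.05753 hp

0.0575 hp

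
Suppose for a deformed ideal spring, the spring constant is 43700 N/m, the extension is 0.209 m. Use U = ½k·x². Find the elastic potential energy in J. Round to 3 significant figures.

954 J

U is given directly by: U = ½kx².
k = 43700 N/m; x = 0.209 m.
U = 954.4 J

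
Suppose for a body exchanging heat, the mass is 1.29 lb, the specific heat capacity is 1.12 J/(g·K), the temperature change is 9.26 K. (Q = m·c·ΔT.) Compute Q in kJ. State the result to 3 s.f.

Directly: Q = mcΔT.
m = 1.29 lb = 0.5851 kg; c = 1.12 J/(g·K) = 1120 J/(kg·K); ΔT = 9.26 K.
Q = 6069 J
6069 J × (1 kJ / 1000 J) = 6.069 kJ

6.07 kJ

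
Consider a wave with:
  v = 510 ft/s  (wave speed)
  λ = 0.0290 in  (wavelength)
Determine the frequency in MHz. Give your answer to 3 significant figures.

Rearranging v = f·λ for f: f = v/λ.
v = 510 ft/s = 155.4 m/s; λ = 0.0290 in = 7.366×10^-4 m.
f = 2.110×10^5 Hz
2.110×10^5 Hz × (1 MHz / 1.000×10^6 Hz) = 0.2110 MHz

0.211 MHz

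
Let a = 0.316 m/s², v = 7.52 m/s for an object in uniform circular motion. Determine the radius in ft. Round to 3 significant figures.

587 ft

Solving a = v²/r for r: r = v²/a.
a = 0.316 m/s²; v = 7.52 m/s.
r = 179.0 m
179.0 m × (1 ft / 0.3048 m) = 587.1 ft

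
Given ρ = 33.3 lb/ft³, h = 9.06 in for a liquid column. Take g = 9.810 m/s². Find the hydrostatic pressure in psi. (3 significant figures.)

Directly: P = ρgh.
ρ = 33.3 lb/ft³ = 533.4 kg/m³; h = 9.06 in = 0.2301 m; g = 9.810 m/s².
P = 1204 Pa
1204 Pa × (1 psi / 6895 Pa) = 0.1747 psi

0.175 psi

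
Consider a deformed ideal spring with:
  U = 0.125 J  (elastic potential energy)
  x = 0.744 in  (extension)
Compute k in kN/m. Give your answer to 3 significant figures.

0.700 kN/m

Solving U = ½k·x² for k: k = 2U/x².
U = 0.125 J; x = 0.744 in = 0.01890 m.
k = 700.0 N/m
700.0 N/m × (1 kN/m / 1000 N/m) = 0.7000 kN/m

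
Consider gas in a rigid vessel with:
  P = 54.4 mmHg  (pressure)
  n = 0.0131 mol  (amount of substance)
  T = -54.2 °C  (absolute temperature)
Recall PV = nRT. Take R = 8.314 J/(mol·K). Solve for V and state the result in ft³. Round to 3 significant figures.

0.116 ft³

From the ideal-gas law: V = nRT/P.
P = 54.4 mmHg = 7253 Pa; n = 0.0131 mol; T = -54.2 °C = 218.9 K; R = 8.314 J/(mol·K).
V = 0.003288 m³
0.003288 m³ × (1 ft³ / 0.02832 m³) = 0.1161 ft³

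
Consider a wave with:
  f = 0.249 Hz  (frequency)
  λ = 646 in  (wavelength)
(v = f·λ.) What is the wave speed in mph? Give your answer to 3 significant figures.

9.14 mph

Directly: v = fλ.
f = 0.249 Hz; λ = 646 in = 16.41 m.
v = 4.086 m/s
4.086 m/s × (1 mph / 0.4470 m/s) = 9.139 mph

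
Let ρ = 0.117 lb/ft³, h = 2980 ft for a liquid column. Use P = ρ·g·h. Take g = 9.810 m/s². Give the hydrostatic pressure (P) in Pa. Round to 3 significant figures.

P is given directly by: P = ρgh.
ρ = 0.117 lb/ft³ = 1.874 kg/m³; h = 2980 ft = 908.3 m; g = 9.810 m/s².
P = 16700 Pa

16700 Pa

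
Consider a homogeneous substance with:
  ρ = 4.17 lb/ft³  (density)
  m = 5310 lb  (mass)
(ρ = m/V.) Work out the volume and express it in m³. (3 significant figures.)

36.1 m³

Solving ρ = m/V for V: V = m/ρ.
ρ = 4.17 lb/ft³ = 66.80 kg/m³; m = 5310 lb = 2409 kg.
V = 36.06 m³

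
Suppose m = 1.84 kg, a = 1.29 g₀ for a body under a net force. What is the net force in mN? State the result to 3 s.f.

F is given directly by: F = m·a.
m = 1.84 kg; a = 1.29 g₀ = 12.65 m/s².
F = 23.28 N  (the unit combination reduces to kg·m/s² = N)
23.28 N × (1 mN / 0.001000 N) = 23277 mN

23300 mN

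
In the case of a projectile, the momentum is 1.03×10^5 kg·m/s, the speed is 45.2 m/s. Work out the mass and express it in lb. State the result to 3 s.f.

Rearranging: m = p/v.
p = 1.03×10^5 kg·m/s; v = 45.2 m/s.
m = 2279 kg
2279 kg × (1 lb / 0.4536 kg) = 5024 lb

5020 lb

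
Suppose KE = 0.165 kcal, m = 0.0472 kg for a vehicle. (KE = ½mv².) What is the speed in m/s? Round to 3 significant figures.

Rearranging KE = ½mv² for v: v = √(2·KE/m).
KE = 0.165 kcal = 690.4 J; m = 0.0472 kg.
v = 171.0 m/s

171 m/s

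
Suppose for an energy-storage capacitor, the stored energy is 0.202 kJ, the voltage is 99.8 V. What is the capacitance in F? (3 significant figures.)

Rearranging: C = 2E/V².
E = 0.202 kJ = 202.0 J; V = 99.8 V.
C = 0.04056 F

0.0406 F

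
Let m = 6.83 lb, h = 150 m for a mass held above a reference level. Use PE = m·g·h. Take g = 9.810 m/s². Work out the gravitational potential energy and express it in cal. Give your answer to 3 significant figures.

1090 cal

Directly: PE = mgh.
m = 6.83 lb = 3.098 kg; h = 150 m; g = 9.810 m/s².
PE = 4559 J  (the unit combination reduces to kg·m²/s² = J)
4559 J × (1 cal / 4.184 J) = 1090 cal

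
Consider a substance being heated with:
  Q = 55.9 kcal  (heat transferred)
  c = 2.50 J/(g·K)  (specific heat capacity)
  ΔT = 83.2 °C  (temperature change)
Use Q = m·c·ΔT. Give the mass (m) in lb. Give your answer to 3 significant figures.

2.48 lb

Rearranging Q = m·c·ΔT for m: m = Q/(c·ΔT).
Q = 55.9 kcal = 2.339×10^5 J; c = 2.50 J/(g·K) = 2500 J/(kg·K); ΔT = 83.2 °C = 83.20 K.
m = 1.124 kg
1.124 kg × (1 lb / 0.4536 kg) = 2.479 lb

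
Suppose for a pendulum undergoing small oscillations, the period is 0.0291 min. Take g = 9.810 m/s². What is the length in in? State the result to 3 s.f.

29.8 in

Rearranging T = 2π√(L/g) for L: L = g·(T/2π)².
T = 0.0291 min = 1.746 s; g = 9.810 m/s².
L = 0.7575 m
0.7575 m × (1 in / 0.02540 m) = 29.82 in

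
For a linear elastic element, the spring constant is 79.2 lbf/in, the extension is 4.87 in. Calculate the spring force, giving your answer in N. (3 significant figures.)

From Hooke's law: F = kx.
k = 79.2 lbf/in = 13870 N/m; x = 4.87 in = 0.1237 m.
F = 1716 N

1720 N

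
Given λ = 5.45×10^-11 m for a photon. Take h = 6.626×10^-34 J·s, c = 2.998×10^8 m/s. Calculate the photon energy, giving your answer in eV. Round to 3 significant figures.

E is given directly by: E = hc/λ.
λ = 5.45×10^-11 m; h = 6.626×10^-34 J·s; c = 2.998×10^8 m/s.
E = 3.645×10^-15 J
3.645×10^-15 J × (1 eV / 1.602×10^-19 J) = 22750 eV

22700 eV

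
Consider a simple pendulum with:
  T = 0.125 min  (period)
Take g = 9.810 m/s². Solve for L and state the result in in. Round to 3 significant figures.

Rearranging T = 2π√(L/g) for L: L = g·(T/2π)².
T = 0.125 min = 7.500 s; g = 9.810 m/s².
L = 13.98 m
13.98 m × (1 in / 0.02540 m) = 550.3 in

550 in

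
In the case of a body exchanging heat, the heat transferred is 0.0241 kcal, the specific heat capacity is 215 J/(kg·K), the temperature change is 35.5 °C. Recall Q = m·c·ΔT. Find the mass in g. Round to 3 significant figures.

13.2 g

Rearranging Q = m·c·ΔT for m: m = Q/(c·ΔT).
Q = 0.0241 kcal = 100.8 J; c = 215 J/(kg·K); ΔT = 35.5 °C = 35.50 K.
m = 0.01321 kg
0.01321 kg × (1 g / 0.001000 kg) = 13.21 g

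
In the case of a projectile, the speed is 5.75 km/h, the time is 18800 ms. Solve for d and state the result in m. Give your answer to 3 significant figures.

Rearranging: d = v·t.
v = 5.75 km/h = 1.597 m/s; t = 18800 ms = 18.80 s.
d = 30.03 m

30.0 m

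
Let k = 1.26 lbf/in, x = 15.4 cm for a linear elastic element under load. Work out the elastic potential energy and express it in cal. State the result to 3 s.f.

Directly: U = ½kx².
k = 1.26 lbf/in = 220.7 N/m; x = 15.4 cm = 0.1540 m.
U = 2.617 J
2.617 J × (1 cal / 4.184 J) = 0.6254 cal

0.625 cal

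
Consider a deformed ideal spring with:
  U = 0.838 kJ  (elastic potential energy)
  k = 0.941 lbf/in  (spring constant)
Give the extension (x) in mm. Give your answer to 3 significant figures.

3190 mm

Solving U = ½k·x² for x: x = √(2U/k).
U = 0.838 kJ = 838.0 J; k = 0.941 lbf/in = 164.8 N/m.
x = 3.189 m
3.189 m × (1 mm / 0.001000 m) = 3189 mm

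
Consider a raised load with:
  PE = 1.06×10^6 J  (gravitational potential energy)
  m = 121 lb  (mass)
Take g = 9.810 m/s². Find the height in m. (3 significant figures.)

Solving PE = m·g·h for h: h = PE/(m·g).
PE = 1.06×10^6 J; m = 121 lb = 54.88 kg; g = 9.810 m/s².
h = 1969 m

1970 m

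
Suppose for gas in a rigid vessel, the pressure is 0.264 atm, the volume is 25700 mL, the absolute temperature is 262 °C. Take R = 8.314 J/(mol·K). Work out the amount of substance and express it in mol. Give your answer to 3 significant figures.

0.155 mol

Rearranging: n = PV/(RT).
P = 0.264 atm = 26750 Pa; V = 25700 mL = 0.02570 m³; T = 262 °C = 535.1 K; R = 8.314 J/(mol·K).
n = 0.1545 mol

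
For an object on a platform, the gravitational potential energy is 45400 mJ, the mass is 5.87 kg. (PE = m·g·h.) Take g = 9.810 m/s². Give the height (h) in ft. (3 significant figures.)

Solving PE = m·g·h for h: h = PE/(m·g).
PE = 45400 mJ = 45.40 J; m = 5.87 kg; g = 9.810 m/s².
h = 0.7884 m
0.7884 m × (1 ft / 0.3048 m) = 2.587 ft

2.59 ft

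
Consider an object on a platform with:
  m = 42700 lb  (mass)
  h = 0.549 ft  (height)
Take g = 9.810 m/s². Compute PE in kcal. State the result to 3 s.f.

Directly: PE = mgh.
m = 42700 lb = 19368 kg; h = 0.549 ft = 0.1673 m; g = 9.810 m/s².
PE = 31794 J
31794 J × (1 kcal / 4184 J) = 7.599 kcal

7.60 kcal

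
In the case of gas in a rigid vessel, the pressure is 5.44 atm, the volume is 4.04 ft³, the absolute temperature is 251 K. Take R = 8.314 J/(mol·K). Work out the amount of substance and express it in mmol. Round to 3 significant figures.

From the ideal-gas law: n = PV/(RT).
P = 5.44 atm = 5.512×10^5 Pa; V = 4.04 ft³ = 0.1144 m³; T = 251 K; R = 8.314 J/(mol·K).
n = 30.22 mol
30.22 mol × (1 mmol / 0.001000 mol) = 30217 mmol

30200 mmol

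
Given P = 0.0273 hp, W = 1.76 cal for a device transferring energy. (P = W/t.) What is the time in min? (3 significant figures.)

Solving P = W/t for t: t = W/P.
P = 0.0273 hp = 20.36 W; W = 1.76 cal = 7.364 J.
t = 0.3617 s
0.3617 s × (1 min / 60.00 s) = 0.006029 min

0.00603 min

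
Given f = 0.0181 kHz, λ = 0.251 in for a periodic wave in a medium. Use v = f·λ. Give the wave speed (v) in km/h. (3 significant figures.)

v is given directly by: v = fλ.
f = 0.0181 kHz = 18.10 Hz; λ = 0.251 in = 0.006375 m.
v = 0.1154 m/s
0.1154 m/s × (1 km/h / 0.2778 m/s) = 0.4154 km/h

0.415 km/h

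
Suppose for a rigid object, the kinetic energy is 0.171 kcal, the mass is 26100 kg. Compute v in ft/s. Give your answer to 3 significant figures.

Rearranging KE = ½mv² for v: v = √(2·KE/m).
KE = 0.171 kcal = 715.5 J; m = 26100 kg.
v = 0.2341 m/s
0.2341 m/s × (1 ft/s / 0.3048 m/s) = 0.7682 ft/s

0.768 ft/s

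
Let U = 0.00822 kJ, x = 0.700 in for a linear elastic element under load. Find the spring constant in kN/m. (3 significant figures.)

Rearranging: k = 2U/x².
U = 0.00822 kJ = 8.220 J; x = 0.700 in = 0.01778 m.
k = 52004 N/m
52004 N/m × (1 kN/m / 1000 N/m) = 52.00 kN/m

52.0 kN/m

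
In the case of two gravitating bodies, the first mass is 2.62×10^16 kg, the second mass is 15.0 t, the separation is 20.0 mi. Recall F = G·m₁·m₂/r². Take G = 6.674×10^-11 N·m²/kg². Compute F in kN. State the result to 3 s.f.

0.0253 kN

Directly: F = Gm₁m₂/r².
m₁ = 2.62×10^16 kg; m₂ = 15.0 t = 15000 kg; r = 20.0 mi = 32187 m; G = 6.674×10^-11 N·m²/kg².
F = 25.32 N  (the unit combination reduces to kg·m/s² = N)
25.32 N × (1 kN / 1000 N) = 0.02532 kN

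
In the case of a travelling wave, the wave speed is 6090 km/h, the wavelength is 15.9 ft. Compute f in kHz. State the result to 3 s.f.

Solving v = f·λ for f: f = v/λ.
v = 6090 km/h = 1692 m/s; λ = 15.9 ft = 4.846 m.
f = 349.1 Hz
349.1 Hz × (1 kHz / 1000 Hz) = 0.3491 kHz

0.349 kHz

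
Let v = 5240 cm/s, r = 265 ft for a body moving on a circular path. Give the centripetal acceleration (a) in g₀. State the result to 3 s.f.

3.47 g₀

a is given directly by: a = v²/r.
v = 5240 cm/s = 52.40 m/s; r = 265 ft = 80.77 m.
a = 33.99 m/s²
33.99 m/s² × (1 g₀ / 9.807 m/s²) = 3.466 g₀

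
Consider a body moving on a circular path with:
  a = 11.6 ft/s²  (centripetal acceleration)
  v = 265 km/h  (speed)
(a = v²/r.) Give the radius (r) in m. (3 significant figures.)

1530 m

Solving a = v²/r for r: r = v²/a.
a = 11.6 ft/s² = 3.536 m/s²; v = 265 km/h = 73.61 m/s.
r = 1533 m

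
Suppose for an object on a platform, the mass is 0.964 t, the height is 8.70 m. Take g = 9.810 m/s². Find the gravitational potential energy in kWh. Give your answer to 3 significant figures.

0.0229 kWh

Directly: PE = mgh.
m = 0.964 t = 964.0 kg; h = 8.70 m; g = 9.810 m/s².
PE = 82275 J
82275 J × (1 kWh / 3.600×10^6 J) = 0.02285 kWh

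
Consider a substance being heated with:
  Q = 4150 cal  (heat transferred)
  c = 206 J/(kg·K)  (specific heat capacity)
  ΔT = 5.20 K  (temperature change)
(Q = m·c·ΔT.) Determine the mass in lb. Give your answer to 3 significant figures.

35.7 lb

Rearranging: m = Q/(c·ΔT).
Q = 4150 cal = 17364 J; c = 206 J/(kg·K); ΔT = 5.20 K.
m = 16.21 kg
16.21 kg × (1 lb / 0.4536 kg) = 35.74 lb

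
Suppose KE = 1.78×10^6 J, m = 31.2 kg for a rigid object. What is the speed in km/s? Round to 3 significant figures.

Solving KE = ½mv² for v: v = √(2·KE/m).
KE = 1.78×10^6 J; m = 31.2 kg.
v = 337.8 m/s
337.8 m/s × (1 km/s / 1000 m/s) = 0.3378 km/s

0.338 km/s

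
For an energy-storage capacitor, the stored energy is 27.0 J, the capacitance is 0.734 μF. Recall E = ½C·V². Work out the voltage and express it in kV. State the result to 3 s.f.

Rearranging: V = √(2E/C).
E = 27.0 J; C = 0.734 μF = 7.340×10^-7 F.
V = 8577 V
8577 V × (1 kV / 1000 V) = 8.577 kV

8.58 kV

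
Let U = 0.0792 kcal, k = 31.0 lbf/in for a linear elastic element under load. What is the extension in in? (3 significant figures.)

Rearranging U = ½k·x² for x: x = √(2U/k).
U = 0.0792 kcal = 331.4 J; k = 31.0 lbf/in = 5429 N/m.
x = 0.3494 m
0.3494 m × (1 in / 0.02540 m) = 13.76 in

13.8 in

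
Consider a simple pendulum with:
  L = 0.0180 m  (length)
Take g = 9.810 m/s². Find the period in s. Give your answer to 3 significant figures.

T is given directly by: T = 2π√(L/g).
L = 0.0180 m; g = 9.810 m/s².
T = 0.2691 s

0.269 s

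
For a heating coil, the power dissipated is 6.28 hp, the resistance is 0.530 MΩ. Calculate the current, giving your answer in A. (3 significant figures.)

0.0940 A

Rearranging: I = √(P/R).
P = 6.28 hp = 4683 W; R = 0.530 MΩ = 5.300×10^5 Ω.
I = 0.09400 A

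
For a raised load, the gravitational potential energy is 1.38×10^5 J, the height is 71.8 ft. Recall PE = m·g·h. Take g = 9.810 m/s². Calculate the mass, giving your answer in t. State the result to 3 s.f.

Solving PE = m·g·h for m: m = PE/(g·h).
PE = 1.38×10^5 J; h = 71.8 ft = 21.88 m; g = 9.810 m/s².
m = 642.8 kg
642.8 kg × (1 t / 1000 kg) = 0.6428 t

0.643 t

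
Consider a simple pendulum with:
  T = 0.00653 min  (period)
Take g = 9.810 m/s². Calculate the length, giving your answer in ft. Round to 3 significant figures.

0.125 ft

Solving T = 2π√(L/g) for L: L = g·(T/2π)².
T = 0.00653 min = 0.3918 s; g = 9.810 m/s².
L = 0.03815 m
0.03815 m × (1 ft / 0.3048 m) = 0.1251 ft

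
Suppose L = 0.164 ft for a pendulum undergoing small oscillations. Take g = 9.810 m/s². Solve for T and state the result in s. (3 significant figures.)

0.449 s

Directly: T = 2π√(L/g).
L = 0.164 ft = 0.04999 m; g = 9.810 m/s².
T = 0.4485 s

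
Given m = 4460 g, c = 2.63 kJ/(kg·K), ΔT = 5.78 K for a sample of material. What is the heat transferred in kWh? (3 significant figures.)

0.0188 kWh

Q is given directly by: Q = mcΔT.
m = 4460 g = 4.460 kg; c = 2.63 kJ/(kg·K) = 2630 J/(kg·K); ΔT = 5.78 K.
Q = 67798 J
67798 J × (1 kWh / 3.600×10^6 J) = 0.01883 kWh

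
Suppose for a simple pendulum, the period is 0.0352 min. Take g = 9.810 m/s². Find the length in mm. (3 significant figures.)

Rearranging: L = g·(T/2π)².
T = 0.0352 min = 2.112 s; g = 9.810 m/s².
L = 1.108 m
1.108 m × (1 mm / 0.001000 m) = 1108 mm

1110 mm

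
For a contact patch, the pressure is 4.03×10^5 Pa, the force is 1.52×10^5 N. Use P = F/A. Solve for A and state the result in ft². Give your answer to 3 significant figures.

Rearranging P = F/A for A: A = F/P.
P = 4.03×10^5 Pa; F = 1.52×10^5 N.
A = 0.3772 m²
0.3772 m² × (1 ft² / 0.09290 m²) = 4.060 ft²

4.06 ft²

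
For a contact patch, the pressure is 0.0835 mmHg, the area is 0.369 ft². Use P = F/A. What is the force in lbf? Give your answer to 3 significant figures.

0.0858 lbf

Rearranging P = F/A for F: F = P·A.
P = 0.0835 mmHg = 11.13 Pa; A = 0.369 ft² = 0.03428 m².
F = 0.3816 N
0.3816 N × (1 lbf / 4.448 N) = 0.08579 lbf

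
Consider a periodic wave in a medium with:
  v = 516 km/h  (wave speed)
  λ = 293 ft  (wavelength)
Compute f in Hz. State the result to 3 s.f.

1.60 Hz

Rearranging: f = v/λ.
v = 516 km/h = 143.3 m/s; λ = 293 ft = 89.31 m.
f = 1.605 Hz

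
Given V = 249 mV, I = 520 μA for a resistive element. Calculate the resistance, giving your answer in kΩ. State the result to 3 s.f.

From Ohm's law: R = V/I.
V = 249 mV = 0.2490 V; I = 520 μA = 5.200×10^-4 A.
R = 478.8 Ω
478.8 Ω × (1 kΩ / 1000 Ω) = 0.4788 kΩ

0.479 kΩ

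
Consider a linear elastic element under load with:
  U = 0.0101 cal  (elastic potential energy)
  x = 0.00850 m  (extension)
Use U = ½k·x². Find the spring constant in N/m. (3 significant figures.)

Rearranging U = ½k·x² for k: k = 2U/x².
U = 0.0101 cal = 0.04226 J; x = 0.00850 m.
k = 1170 N/m

1170 N/m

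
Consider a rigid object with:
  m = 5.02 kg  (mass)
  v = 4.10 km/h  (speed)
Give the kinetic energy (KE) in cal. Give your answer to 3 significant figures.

Directly: KE = ½mv².
m = 5.02 kg; v = 4.10 km/h = 1.139 m/s.
KE = 3.256 J
3.256 J × (1 cal / 4.184 J) = 0.7781 cal

0.778 cal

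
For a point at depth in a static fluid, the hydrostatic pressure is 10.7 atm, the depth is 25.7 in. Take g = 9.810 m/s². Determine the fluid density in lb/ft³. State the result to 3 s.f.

Rearranging P = ρ·g·h for ρ: ρ = P/(g·h).
P = 10.7 atm = 1.084×10^6 Pa; h = 25.7 in = 0.6528 m; g = 9.810 m/s².
ρ = 1.693×10^5 kg/m³
1.693×10^5 kg/m³ × (1 lb/ft³ / 16.02 kg/m³) = 10569 lb/ft³

10600 lb/ft³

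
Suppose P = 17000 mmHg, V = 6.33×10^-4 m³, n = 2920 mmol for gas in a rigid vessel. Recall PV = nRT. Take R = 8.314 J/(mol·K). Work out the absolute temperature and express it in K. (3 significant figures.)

59.1 K

From the ideal-gas law: T = PV/(nR).
P = 17000 mmHg = 2.266×10^6 Pa; V = 6.33×10^-4 m³; n = 2920 mmol = 2.920 mol; R = 8.314 J/(mol·K).
T = 59.10 K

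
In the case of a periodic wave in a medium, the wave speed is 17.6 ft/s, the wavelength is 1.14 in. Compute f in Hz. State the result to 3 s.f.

Solving v = f·λ for f: f = v/λ.
v = 17.6 ft/s = 5.364 m/s; λ = 1.14 in = 0.02896 m.
f = 185.3 Hz

185 Hz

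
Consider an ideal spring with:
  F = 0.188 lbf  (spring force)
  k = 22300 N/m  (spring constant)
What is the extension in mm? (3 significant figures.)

Solving F = k·x for x: x = F/k.
F = 0.188 lbf = 0.8363 N; k = 22300 N/m.
x = 3.750×10^-5 m
3.750×10^-5 m × (1 mm / 0.001000 m) = 0.03750 mm

0.0375 mm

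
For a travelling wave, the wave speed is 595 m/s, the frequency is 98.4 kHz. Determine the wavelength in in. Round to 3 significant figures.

Rearranging: λ = v/f.
v = 595 m/s; f = 98.4 kHz = 98400 Hz.
λ = 0.006047 m
0.006047 m × (1 in / 0.02540 m) = 0.2381 in

0.238 in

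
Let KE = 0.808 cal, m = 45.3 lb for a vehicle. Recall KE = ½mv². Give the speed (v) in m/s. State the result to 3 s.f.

0.574 m/s

Rearranging KE = ½mv² for v: v = √(2·KE/m).
KE = 0.808 cal = 3.381 J; m = 45.3 lb = 20.55 kg.
v = 0.5736 m/s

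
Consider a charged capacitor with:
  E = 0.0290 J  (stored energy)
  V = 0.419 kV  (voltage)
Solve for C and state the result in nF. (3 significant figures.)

Rearranging: C = 2E/V².
E = 0.0290 J; V = 0.419 kV = 419.0 V.
C = 3.304×10^-7 F
3.304×10^-7 F × (1 nF / 1.000×10^-9 F) = 330.4 nF

330 nF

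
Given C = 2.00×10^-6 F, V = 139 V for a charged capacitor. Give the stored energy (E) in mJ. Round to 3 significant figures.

E is given directly by: E = ½CV².
C = 2.00×10^-6 F; V = 139 V.
E = 0.01932 J
0.01932 J × (1 mJ / 0.001000 J) = 19.32 mJ

19.3 mJ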